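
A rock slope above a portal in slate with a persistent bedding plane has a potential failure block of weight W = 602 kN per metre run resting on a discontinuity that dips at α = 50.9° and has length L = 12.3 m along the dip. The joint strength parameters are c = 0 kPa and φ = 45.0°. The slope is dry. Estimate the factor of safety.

FS = 0.81

Resolving the block weight along and normal to the plane and applying the Mohr–Coulomb strength on the joint:
N' = W cosα = 602·cos50.9° = 379.7 kN/m
Driving force T = W sinα = 602·sin50.9° = 467.2 kN/m
Resisting force R = c·L + N'·tanφ = 0·12.3 + 379.7·tan45.0° = 0.0 + 379.7 = 379.7 kN/m
FS = R / T = 379.7 / 467.2 = 0.813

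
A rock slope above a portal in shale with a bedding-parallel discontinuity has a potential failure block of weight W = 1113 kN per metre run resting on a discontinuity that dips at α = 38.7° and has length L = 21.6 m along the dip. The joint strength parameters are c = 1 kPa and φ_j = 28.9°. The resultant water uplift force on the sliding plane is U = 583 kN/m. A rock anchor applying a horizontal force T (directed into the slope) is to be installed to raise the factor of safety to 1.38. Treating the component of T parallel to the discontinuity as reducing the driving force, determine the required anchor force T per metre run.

T = 549 kN/m

Resolving forces along and normal to the sliding plane, with the horizontal anchor force T adding T·sinα to the effective normal force and T·cosα acting up the plane against the driving force:
FS = [cL + (W cosα − U + T sinα) tanφ_j] / [W sinα − T cosα]
Without the anchor: N' = 285.6 kN/m, driving T_d = 695.9 kN/m, resisting R = 1·21.6 + 285.6·tan28.9° = 179.3 kN/m, FS = 0.26.
Setting FS = 1.38 and solving for T:
1.38·(695.9 − T cos38.7°) = 179.3 + T sin38.7°·tan28.9°
T·(sin38.7°·tan28.9° + 1.38·cos38.7°) = 1.38·695.9 − 179.3
T·(0.6252·0.5520 + 1.38·0.7804) = 960.3 − 179.3 = 781.1
T·1.4221 = 781.1
T = 549.2 kN/m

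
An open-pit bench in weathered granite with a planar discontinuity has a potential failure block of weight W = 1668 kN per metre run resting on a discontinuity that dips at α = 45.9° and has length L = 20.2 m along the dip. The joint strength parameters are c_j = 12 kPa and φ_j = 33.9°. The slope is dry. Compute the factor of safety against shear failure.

Resolving the block weight along and normal to the plane and applying the Mohr–Coulomb strength on the joint:
N' = W cosα = 1668·cos45.9° = 1160.8 kN/m
Driving force T = W sinα = 1668·sin45.9° = 1197.8 kN/m
Resisting force R = c_j·L + N'·tanφ_j = 12·20.2 + 1160.8·tan33.9° = 242.4 + 780.0 = 1022.4 kN/m
FS = R / T = 1022.4 / 1197.8 = 0.854

FS = 0.85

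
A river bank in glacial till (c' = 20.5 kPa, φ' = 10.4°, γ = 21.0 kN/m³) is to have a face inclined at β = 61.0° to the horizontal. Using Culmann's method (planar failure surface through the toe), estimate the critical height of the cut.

H_c = 9.20 m

Culmann's analysis gives the critical failure plane at α_cr = (β + φ')/2 = (61.0 + 10.4)/2 = 35.7°, and the critical height
H_c = (4c'/γ) · sinβ cosφ' / [1 − cos(β − φ')]
    = (4·20.5/21.0) · sin61.0°·cos10.4° / [1 − cos(50.6°)]
    = 3.905 · 0.8746·0.9836 / [1 − 0.6347]
    = 3.905 · 0.8603 / 0.3653
    = 9.20 m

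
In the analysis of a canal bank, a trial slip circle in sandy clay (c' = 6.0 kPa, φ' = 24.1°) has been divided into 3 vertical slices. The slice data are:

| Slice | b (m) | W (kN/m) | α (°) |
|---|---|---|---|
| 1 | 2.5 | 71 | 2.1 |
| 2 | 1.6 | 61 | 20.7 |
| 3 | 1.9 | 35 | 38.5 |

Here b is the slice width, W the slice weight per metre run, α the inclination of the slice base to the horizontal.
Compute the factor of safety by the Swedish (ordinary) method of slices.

FS = 2.38

Ordinary method of slices: FS = Σ[c'·Δl_i + (W_i cosα_i)·tanφ'] / Σ W_i sinα_i, with Δl_i = b_i / cosα_i.
Slice 1: Δl = 2.5/cos2.1° = 2.502 m; N'_1 = 71·cos2.1° = 71.0; c'Δl = 15.01; W sinα = 2.6
Slice 2: Δl = 1.6/cos20.7° = 1.710 m; N'_2 = 61·cos20.7° = 57.1; c'Δl = 10.26; W sinα = 21.6
Slice 3: Δl = 1.9/cos38.5° = 2.428 m; N'_3 = 35·cos38.5° = 27.4; c'Δl = 14.57; W sinα = 21.8
Σc'Δl = 39.8 kN/m; ΣN' = 155.4 kN/m; ΣW sinα = 46.0 kN/m
Resisting = 39.8 + 155.4·tan24.1° = 39.8 + 69.5 = 109.4 kN/m
FS = 109.4 / 46.0 = 2.380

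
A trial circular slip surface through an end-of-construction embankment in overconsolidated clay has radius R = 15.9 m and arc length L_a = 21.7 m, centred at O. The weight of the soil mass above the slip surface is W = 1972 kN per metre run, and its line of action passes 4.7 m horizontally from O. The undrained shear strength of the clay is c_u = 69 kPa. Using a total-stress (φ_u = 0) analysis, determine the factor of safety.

FS = 2.57

Taking moments about the centre O, the resisting moment is provided by the undrained shear strength acting along the arc:
M_R = c_u·L_a·R = 69·21.70·15.9 = 23807.1 kN·m/m
M_D = W·d = 1972·4.7 = 9268.4 kN·m/m
FS = M_R / M_D = 23807.1 / 9268.4 = 2.569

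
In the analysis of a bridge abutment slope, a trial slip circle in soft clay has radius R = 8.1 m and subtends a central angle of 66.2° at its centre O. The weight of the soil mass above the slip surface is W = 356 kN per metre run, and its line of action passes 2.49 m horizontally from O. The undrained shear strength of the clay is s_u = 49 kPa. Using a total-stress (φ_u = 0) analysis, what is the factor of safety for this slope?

Taking moments about the centre O, the resisting moment is provided by the undrained shear strength acting along the arc:
Arc length L_a = R·θ = 8.1·(66.2°·π/180) = 8.1·1.1554 = 9.36 m
M_R = s_u·L_a·R = 49·9.36·8.1 = 3714.5 kN·m/m
M_D = W·d = 356·2.49 = 886.4 kN·m/m
FS = M_R / M_D = 3714.5 / 886.4 = 4.190

FS = 4.19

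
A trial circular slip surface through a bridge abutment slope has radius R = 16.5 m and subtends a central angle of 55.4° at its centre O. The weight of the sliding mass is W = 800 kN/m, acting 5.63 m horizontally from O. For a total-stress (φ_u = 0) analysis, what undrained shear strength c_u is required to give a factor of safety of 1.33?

c_u = 22.8 kPa

FS = c_u·L_a·R / (W·d), so c_u = FS·W·d / (L_a·R).
Arc length L_a = R·θ = 16.5·(55.4°·π/180) = 16.5·0.9669 = 15.95 m
c_u = 1.33·800·5.63 / (15.95·16.5) = 5990.3 / 263.24 = 22.76 kPa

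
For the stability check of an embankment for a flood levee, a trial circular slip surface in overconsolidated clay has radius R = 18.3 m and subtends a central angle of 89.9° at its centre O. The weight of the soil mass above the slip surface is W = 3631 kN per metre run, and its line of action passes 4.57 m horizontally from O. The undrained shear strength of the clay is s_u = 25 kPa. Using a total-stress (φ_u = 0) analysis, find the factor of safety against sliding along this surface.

FS = 0.79

Taking moments about the centre O, the resisting moment is provided by the undrained shear strength acting along the arc:
Arc length L_a = R·θ = 18.3·(89.9°·π/180) = 18.3·1.5691 = 28.71 m
M_R = s_u·L_a·R = 25·28.71·18.3 = 13136.5 kN·m/m
M_D = W·d = 3631·4.57 = 16593.7 kN·m/m
FS = M_R / M_D = 13136.5 / 16593.7 = 0.792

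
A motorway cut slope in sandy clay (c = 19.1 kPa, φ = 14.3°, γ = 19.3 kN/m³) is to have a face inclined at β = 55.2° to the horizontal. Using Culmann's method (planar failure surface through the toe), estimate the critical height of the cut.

H_c = 12.90 m

Culmann's analysis gives the critical failure plane at α_cr = (β + φ)/2 = (55.2 + 14.3)/2 = 34.8°, and the critical height
H_c = (4c/γ) · sinβ cosφ / [1 − cos(β − φ)]
    = (4·19.1/19.3) · sin55.2°·cos14.3° / [1 − cos(40.9°)]
    = 3.959 · 0.8211·0.9690 / [1 − 0.7559]
    = 3.959 · 0.7957 / 0.2441
    = 12.90 m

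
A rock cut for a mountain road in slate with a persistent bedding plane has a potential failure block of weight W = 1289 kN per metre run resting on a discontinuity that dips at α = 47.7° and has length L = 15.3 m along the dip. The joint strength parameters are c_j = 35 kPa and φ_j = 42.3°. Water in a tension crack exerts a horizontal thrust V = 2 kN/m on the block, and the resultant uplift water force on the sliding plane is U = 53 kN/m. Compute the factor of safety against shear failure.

Resolving the block weight along and normal to the plane and applying the Mohr–Coulomb strength on the joint:
N' = W cosα − U − V sinα = 1289·cos47.7° − 53 − 2·sin47.7° = 813.0 kN/m
Driving force T = W sinα + V cosα = 1289·sin47.7° + 2·cos47.7° = 954.7 kN/m
Resisting force R = c_j·L + N'·tanφ_j = 35·15.3 + 813.0·tan42.3° = 535.5 + 739.8 = 1275.3 kN/m
FS = R / T = 1275.3 / 954.7 = 1.336

FS = 1.34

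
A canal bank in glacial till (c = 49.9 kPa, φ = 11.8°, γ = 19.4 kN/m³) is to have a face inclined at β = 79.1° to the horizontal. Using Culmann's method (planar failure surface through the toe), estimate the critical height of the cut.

Culmann's analysis gives the critical failure plane at α_cr = (β + φ)/2 = (79.1 + 11.8)/2 = 45.4°, and the critical height
H_c = (4c/γ) · sinβ cosφ / [1 − cos(β − φ)]
    = (4·49.9/19.4) · sin79.1°·cos11.8° / [1 − cos(67.3°)]
    = 10.289 · 0.9820·0.9789 / [1 − 0.3859]
    = 10.289 · 0.9612 / 0.6141
    = 16.10 m

H_c = 16.10 m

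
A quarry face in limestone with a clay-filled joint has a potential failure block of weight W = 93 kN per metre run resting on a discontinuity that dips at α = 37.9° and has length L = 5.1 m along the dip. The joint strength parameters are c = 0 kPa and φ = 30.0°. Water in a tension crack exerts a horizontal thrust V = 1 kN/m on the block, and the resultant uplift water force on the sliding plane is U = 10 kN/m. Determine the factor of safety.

Resolving the block weight along and normal to the plane and applying the Mohr–Coulomb strength on the joint:
N' = W cosα − U − V sinα = 93·cos37.9° − 10 − 1·sin37.9° = 62.8 kN/m
Driving force T = W sinα + V cosα = 93·sin37.9° + 1·cos37.9° = 57.9 kN/m
Resisting force R = c·L + N'·tanφ = 0·5.1 + 62.8·tan30.0° = 0.0 + 36.2 = 36.2 kN/m
FS = R / T = 36.2 / 57.9 = 0.626

FS = 0.63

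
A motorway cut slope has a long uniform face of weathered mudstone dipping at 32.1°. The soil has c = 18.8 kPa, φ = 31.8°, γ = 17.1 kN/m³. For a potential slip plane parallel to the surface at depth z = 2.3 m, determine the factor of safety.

For an infinite slope with a slip plane parallel to the surface (no pore pressure): FS = [c + γz cos²β tanφ] / [γz sinβ cosβ].
γz = 17.1·2.3 = 39.33 kN/m²
Numerator = 18.8 + 39.33·cos²32.1°·tan31.8° = 18.8 + 39.33·0.7176·0.6200 = 36.300 kPa
Denominator = 39.33·sin32.1°·cos32.1° = 39.33·0.5314·0.8471 = 17.705 kPa
FS = 36.300 / 17.705 = 2.050

FS = 2.05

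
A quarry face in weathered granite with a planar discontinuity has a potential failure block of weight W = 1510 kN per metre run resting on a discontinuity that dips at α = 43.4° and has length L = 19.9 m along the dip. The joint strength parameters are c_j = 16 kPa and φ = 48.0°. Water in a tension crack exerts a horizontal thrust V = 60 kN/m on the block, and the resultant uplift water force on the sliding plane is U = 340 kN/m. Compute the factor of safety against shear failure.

FS = 1.03

Resolving the block weight along and normal to the plane and applying the Mohr–Coulomb strength on the joint:
N' = W cosα − U − V sinα = 1510·cos43.4° − 340 − 60·sin43.4° = 715.9 kN/m
Driving force T = W sinα + V cosα = 1510·sin43.4° + 60·cos43.4° = 1081.1 kN/m
Resisting force R = c_j·L + N'·tanφ = 16·19.9 + 715.9·tan48.0° = 318.4 + 795.1 = 1113.5 kN/m
FS = R / T = 1113.5 / 1081.1 = 1.030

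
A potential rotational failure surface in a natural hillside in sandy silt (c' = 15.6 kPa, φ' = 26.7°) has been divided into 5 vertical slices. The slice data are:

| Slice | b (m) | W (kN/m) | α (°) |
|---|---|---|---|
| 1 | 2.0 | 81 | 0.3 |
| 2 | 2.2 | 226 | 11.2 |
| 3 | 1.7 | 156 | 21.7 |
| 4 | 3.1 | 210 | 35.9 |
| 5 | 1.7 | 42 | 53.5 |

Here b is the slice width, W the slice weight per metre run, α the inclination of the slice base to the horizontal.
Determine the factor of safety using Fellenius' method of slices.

FS = 2.02

Ordinary method of slices: FS = Σ[c'·Δl_i + (W_i cosα_i)·tanφ'] / Σ W_i sinα_i, with Δl_i = b_i / cosα_i.
Slice 1: Δl = 2.0/cos0.3° = 2.000 m; N'_1 = 81·cos0.3° = 81.0; c'Δl = 31.20; W sinα = 0.4
Slice 2: Δl = 2.2/cos11.2° = 2.243 m; N'_2 = 226·cos11.2° = 221.7; c'Δl = 34.99; W sinα = 43.9
Slice 3: Δl = 1.7/cos21.7° = 1.830 m; N'_3 = 156·cos21.7° = 144.9; c'Δl = 28.54; W sinα = 57.7
Slice 4: Δl = 3.1/cos35.9° = 3.827 m; N'_4 = 210·cos35.9° = 170.1; c'Δl = 59.70; W sinα = 123.1
Slice 5: Δl = 1.7/cos53.5° = 2.858 m; N'_5 = 42·cos53.5° = 25.0; c'Δl = 44.58; W sinα = 33.8
Σc'Δl = 199.0 kN/m; ΣN' = 642.7 kN/m; ΣW sinα = 258.9 kN/m
Resisting = 199.0 + 642.7·tan26.7° = 199.0 + 323.3 = 522.3 kN/m
FS = 522.3 / 258.9 = 2.017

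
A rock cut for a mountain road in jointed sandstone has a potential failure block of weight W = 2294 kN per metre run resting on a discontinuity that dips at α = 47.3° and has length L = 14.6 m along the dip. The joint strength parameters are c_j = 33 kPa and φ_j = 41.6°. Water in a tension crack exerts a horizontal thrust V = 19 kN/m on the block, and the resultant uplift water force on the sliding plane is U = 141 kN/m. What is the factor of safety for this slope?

Resolving the block weight along and normal to the plane and applying the Mohr–Coulomb strength on the joint:
N' = W cosα − U − V sinα = 2294·cos47.3° − 141 − 19·sin47.3° = 1400.7 kN/m
Driving force T = W sinα + V cosα = 2294·sin47.3° + 19·cos47.3° = 1698.8 kN/m
Resisting force R = c_j·L + N'·tanφ_j = 33·14.6 + 1400.7·tan41.6° = 481.8 + 1243.6 = 1725.4 kN/m
FS = R / T = 1725.4 / 1698.8 = 1.016

FS = 1.02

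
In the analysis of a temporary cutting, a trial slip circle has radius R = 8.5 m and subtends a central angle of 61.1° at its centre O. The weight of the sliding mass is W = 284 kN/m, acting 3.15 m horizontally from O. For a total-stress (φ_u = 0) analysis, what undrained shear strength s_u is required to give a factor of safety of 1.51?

FS = s_u·L_a·R / (W·d), so s_u = FS·W·d / (L_a·R).
Arc length L_a = R·θ = 8.5·(61.1°·π/180) = 8.5·1.0664 = 9.06 m
s_u = 1.51·284·3.15 / (9.06·8.5) = 1350.8 / 77.05 = 17.53 kPa

s_u = 17.5 kPa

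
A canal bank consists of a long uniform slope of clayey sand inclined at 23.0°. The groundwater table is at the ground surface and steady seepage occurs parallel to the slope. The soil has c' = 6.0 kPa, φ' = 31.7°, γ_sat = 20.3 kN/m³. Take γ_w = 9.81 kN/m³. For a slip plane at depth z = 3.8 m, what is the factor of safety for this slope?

FS = 0.97

With seepage parallel to the slope and the water table at the surface, the effective normal stress on the slip plane uses the buoyant unit weight γ' = γ_sat − γ_w while the driving shear stress uses γ_sat:
FS = [c' + γ' z cos²β tanφ'] / [γ_sat z sinβ cosβ]
γ' = 20.3 − 9.81 = 10.49 kN/m³
Numerator = 6.0 + 10.49·3.8·cos²23.0°·tan31.7° = 6.0 + 10.49·3.8·0.8473·0.6176 = 26.861 kPa
Denominator = 20.3·3.8·sin23.0°·cos23.0° = 20.3·3.8·0.3907·0.9205 = 27.745 kPa
FS = 26.861 / 27.745 = 0.968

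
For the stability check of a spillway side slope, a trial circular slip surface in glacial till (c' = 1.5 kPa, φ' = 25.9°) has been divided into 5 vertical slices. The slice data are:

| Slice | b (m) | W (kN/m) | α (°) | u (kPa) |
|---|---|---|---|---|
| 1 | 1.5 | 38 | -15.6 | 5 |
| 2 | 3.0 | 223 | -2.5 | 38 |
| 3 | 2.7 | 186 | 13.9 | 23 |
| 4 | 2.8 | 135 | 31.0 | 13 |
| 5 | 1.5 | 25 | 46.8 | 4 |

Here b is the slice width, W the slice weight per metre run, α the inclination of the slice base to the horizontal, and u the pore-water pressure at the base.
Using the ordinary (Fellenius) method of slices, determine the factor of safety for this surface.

FS = 1.62

Ordinary method of slices: FS = Σ[c'·Δl_i + (W_i cosα_i − u_i·Δl_i)·tanφ'] / Σ W_i sinα_i, with Δl_i = b_i / cosα_i.
Slice 1: Δl = 1.5/cos(-15.6°) = 1.557 m; N'_1 = 38·cos(-15.6°) − 5·1.557 = 28.8; c'Δl = 2.34; W sinα = -10.2
Slice 2: Δl = 3.0/cos(-2.5°) = 3.003 m; N'_2 = 223·cos(-2.5°) − 38·3.003 = 108.7; c'Δl = 4.50; W sinα = -9.7
Slice 3: Δl = 2.7/cos13.9° = 2.781 m; N'_3 = 186·cos13.9° − 23·2.781 = 116.6; c'Δl = 4.17; W sinα = 44.7
Slice 4: Δl = 2.8/cos31.0° = 3.267 m; N'_4 = 135·cos31.0° − 13·3.267 = 73.3; c'Δl = 4.90; W sinα = 69.5
Slice 5: Δl = 1.5/cos46.8° = 2.191 m; N'_5 = 25·cos46.8° − 4·2.191 = 8.3; c'Δl = 3.29; W sinα = 18.2
Σc'Δl = 19.2 kN/m; ΣN' = 335.7 kN/m; ΣW sinα = 112.5 kN/m
Resisting = 19.2 + 335.7·tan25.9° = 19.2 + 163.0 = 182.2 kN/m
FS = 182.2 / 112.5 = 1.620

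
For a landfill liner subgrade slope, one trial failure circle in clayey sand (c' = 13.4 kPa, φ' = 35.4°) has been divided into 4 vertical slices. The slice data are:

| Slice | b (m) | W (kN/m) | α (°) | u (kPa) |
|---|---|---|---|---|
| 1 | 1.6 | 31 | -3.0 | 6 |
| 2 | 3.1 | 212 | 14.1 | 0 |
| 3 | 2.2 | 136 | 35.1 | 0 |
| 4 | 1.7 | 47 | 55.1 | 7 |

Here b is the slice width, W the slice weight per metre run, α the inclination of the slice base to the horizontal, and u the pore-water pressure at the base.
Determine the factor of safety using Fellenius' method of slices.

FS = 2.31

Ordinary method of slices: FS = Σ[c'·Δl_i + (W_i cosα_i − u_i·Δl_i)·tanφ'] / Σ W_i sinα_i, with Δl_i = b_i / cosα_i.
Slice 1: Δl = 1.6/cos(-3.0°) = 1.602 m; N'_1 = 31·cos(-3.0°) − 6·1.602 = 21.3; c'Δl = 21.47; W sinα = -1.6
Slice 2: Δl = 3.1/cos14.1° = 3.196 m; N'_2 = 212·cos14.1° − 0·3.196 = 205.6; c'Δl = 42.83; W sinα = 51.6
Slice 3: Δl = 2.2/cos35.1° = 2.689 m; N'_3 = 136·cos35.1° − 0·2.689 = 111.3; c'Δl = 36.03; W sinα = 78.2
Slice 4: Δl = 1.7/cos55.1° = 2.971 m; N'_4 = 47·cos55.1° − 7·2.971 = 6.1; c'Δl = 39.82; W sinα = 38.5
Σc'Δl = 140.1 kN/m; ΣN' = 344.3 kN/m; ΣW sinα = 166.8 kN/m
Resisting = 140.1 + 344.3·tan35.4° = 140.1 + 244.7 = 384.8 kN/m
FS = 384.8 / 166.8 = 2.308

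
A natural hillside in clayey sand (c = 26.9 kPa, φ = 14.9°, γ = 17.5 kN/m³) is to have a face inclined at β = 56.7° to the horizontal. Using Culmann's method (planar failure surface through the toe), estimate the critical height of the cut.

Culmann's analysis gives the critical failure plane at α_cr = (β + φ)/2 = (56.7 + 14.9)/2 = 35.8°, and the critical height
H_c = (4c/γ) · sinβ cosφ / [1 − cos(β − φ)]
    = (4·26.9/17.5) · sin56.7°·cos14.9° / [1 − cos(41.8°)]
    = 6.149 · 0.8358·0.9664 / [1 − 0.7455]
    = 6.149 · 0.8077 / 0.2545
    = 19.51 m

H_c = 19.51 m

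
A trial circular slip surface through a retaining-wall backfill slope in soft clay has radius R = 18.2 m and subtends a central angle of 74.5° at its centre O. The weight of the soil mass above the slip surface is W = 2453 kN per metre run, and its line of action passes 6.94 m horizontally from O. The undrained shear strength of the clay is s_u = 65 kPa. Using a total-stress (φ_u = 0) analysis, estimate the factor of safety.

FS = 1.64

Taking moments about the centre O, the resisting moment is provided by the undrained shear strength acting along the arc:
Arc length L_a = R·θ = 18.2·(74.5°·π/180) = 18.2·1.3003 = 23.66 m
M_R = s_u·L_a·R = 65·23.66·18.2 = 27995.6 kN·m/m
M_D = W·d = 2453·6.94 = 17023.8 kN·m/m
FS = M_R / M_D = 27995.6 / 17023.8 = 1.644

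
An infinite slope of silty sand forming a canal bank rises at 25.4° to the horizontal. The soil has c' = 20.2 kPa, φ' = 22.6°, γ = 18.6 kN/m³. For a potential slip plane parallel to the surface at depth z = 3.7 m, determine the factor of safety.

FS = 1.63

For an infinite slope with a slip plane parallel to the surface (no pore pressure): FS = [c' + γz cos²β tanφ'] / [γz sinβ cosβ].
γz = 18.6·3.7 = 68.82 kN/m²
Numerator = 20.2 + 68.82·cos²25.4°·tan22.6° = 20.2 + 68.82·0.8160·0.4163 = 43.576 kPa
Denominator = 68.82·sin25.4°·cos25.4° = 68.82·0.4289·0.9033 = 26.666 kPa
FS = 43.576 / 26.666 = 1.634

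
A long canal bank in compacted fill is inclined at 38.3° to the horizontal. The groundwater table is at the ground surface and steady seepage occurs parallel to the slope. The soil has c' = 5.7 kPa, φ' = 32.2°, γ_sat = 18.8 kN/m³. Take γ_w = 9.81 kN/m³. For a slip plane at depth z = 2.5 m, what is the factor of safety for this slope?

FS = 0.63

With seepage parallel to the slope and the water table at the surface, the effective normal stress on the slip plane uses the buoyant unit weight γ' = γ_sat − γ_w while the driving shear stress uses γ_sat:
FS = [c' + γ' z cos²β tanφ'] / [γ_sat z sinβ cosβ]
γ' = 18.8 − 9.81 = 8.99 kN/m³
Numerator = 5.7 + 8.99·2.5·cos²38.3°·tan32.2° = 5.7 + 8.99·2.5·0.6159·0.6297 = 14.417 kPa
Denominator = 18.8·2.5·sin38.3°·cos38.3° = 18.8·2.5·0.6198·0.7848 = 22.860 kPa
FS = 14.417 / 22.860 = 0.631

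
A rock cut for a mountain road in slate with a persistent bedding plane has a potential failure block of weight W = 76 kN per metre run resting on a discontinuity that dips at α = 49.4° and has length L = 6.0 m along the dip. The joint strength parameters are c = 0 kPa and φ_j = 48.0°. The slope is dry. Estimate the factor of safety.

Resolving the block weight along and normal to the plane and applying the Mohr–Coulomb strength on the joint:
N' = W cosα = 76·cos49.4° = 49.5 kN/m
Driving force T = W sinα = 76·sin49.4° = 57.7 kN/m
Resisting force R = c·L + N'·tanφ_j = 0·6.0 + 49.5·tan48.0° = 0.0 + 54.9 = 54.9 kN/m
FS = R / T = 54.9 / 57.7 = 0.952

FS = 0.95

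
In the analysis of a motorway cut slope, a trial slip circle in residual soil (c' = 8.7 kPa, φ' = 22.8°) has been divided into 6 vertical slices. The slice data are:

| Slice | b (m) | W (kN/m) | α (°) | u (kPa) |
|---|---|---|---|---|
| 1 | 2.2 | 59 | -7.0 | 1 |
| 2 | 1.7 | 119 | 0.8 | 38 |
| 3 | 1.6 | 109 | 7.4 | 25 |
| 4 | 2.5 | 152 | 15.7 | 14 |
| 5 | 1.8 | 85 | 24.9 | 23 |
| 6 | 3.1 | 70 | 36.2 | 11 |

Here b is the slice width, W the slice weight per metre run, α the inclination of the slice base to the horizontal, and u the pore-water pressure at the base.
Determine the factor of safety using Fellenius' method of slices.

FS = 2.07

Ordinary method of slices: FS = Σ[c'·Δl_i + (W_i cosα_i − u_i·Δl_i)·tanφ'] / Σ W_i sinα_i, with Δl_i = b_i / cosα_i.
Slice 1: Δl = 2.2/cos(-7.0°) = 2.217 m; N'_1 = 59·cos(-7.0°) − 1·2.217 = 56.3; c'Δl = 19.28; W sinα = -7.2
Slice 2: Δl = 1.7/cos0.8° = 1.700 m; N'_2 = 119·cos0.8° − 38·1.700 = 54.4; c'Δl = 14.79; W sinα = 1.7
Slice 3: Δl = 1.6/cos7.4° = 1.613 m; N'_3 = 109·cos7.4° − 25·1.613 = 67.8; c'Δl = 14.04; W sinα = 14.0
Slice 4: Δl = 2.5/cos15.7° = 2.597 m; N'_4 = 152·cos15.7° − 14·2.597 = 110.0; c'Δl = 22.59; W sinα = 41.1
Slice 5: Δl = 1.8/cos24.9° = 1.984 m; N'_5 = 85·cos24.9° − 23·1.984 = 31.5; c'Δl = 17.26; W sinα = 35.8
Slice 6: Δl = 3.1/cos36.2° = 3.842 m; N'_6 = 70·cos36.2° − 11·3.842 = 14.2; c'Δl = 33.42; W sinα = 41.3
Σc'Δl = 121.4 kN/m; ΣN' = 334.1 kN/m; ΣW sinα = 126.8 kN/m
Resisting = 121.4 + 334.1·tan22.8° = 121.4 + 140.5 = 261.9 kN/m
FS = 261.9 / 126.8 = 2.066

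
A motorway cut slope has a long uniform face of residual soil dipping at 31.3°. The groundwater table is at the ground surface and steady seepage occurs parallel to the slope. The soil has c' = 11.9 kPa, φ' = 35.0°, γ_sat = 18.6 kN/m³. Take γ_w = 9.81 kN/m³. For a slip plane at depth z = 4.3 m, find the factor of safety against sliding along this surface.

FS = 0.88

With seepage parallel to the slope and the water table at the surface, the effective normal stress on the slip plane uses the buoyant unit weight γ' = γ_sat − γ_w while the driving shear stress uses γ_sat:
FS = [c' + γ' z cos²β tanφ'] / [γ_sat z sinβ cosβ]
γ' = 18.6 − 9.81 = 8.79 kN/m³
Numerator = 11.9 + 8.79·4.3·cos²31.3°·tan35.0° = 11.9 + 8.79·4.3·0.7301·0.7002 = 31.223 kPa
Denominator = 18.6·4.3·sin31.3°·cos31.3° = 18.6·4.3·0.5195·0.8545 = 35.504 kPa
FS = 31.223 / 35.504 = 0.879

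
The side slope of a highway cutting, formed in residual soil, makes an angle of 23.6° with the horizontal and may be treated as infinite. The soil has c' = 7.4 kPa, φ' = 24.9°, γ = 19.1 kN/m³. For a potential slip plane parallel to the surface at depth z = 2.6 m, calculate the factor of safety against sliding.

FS = 1.47

For an infinite slope with a slip plane parallel to the surface (no pore pressure): FS = [c' + γz cos²β tanφ'] / [γz sinβ cosβ].
γz = 19.1·2.6 = 49.66 kN/m²
Numerator = 7.4 + 49.66·cos²23.6°·tan24.9° = 7.4 + 49.66·0.8397·0.4642 = 26.757 kPa
Denominator = 49.66·sin23.6°·cos23.6° = 49.66·0.4003·0.9164 = 18.219 kPa
FS = 26.757 / 18.219 = 1.469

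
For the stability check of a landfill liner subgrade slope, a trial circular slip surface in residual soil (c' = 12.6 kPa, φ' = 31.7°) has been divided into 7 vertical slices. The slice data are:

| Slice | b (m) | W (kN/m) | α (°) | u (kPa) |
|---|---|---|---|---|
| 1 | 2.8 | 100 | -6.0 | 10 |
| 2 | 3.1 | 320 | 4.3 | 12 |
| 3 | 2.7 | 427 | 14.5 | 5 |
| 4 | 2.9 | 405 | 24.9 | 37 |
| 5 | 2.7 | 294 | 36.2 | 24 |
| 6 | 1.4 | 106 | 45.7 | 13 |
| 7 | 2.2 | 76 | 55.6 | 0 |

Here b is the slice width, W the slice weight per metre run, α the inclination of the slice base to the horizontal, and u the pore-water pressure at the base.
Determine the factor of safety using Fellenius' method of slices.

Ordinary method of slices: FS = Σ[c'·Δl_i + (W_i cosα_i − u_i·Δl_i)·tanφ'] / Σ W_i sinα_i, with Δl_i = b_i / cosα_i.
Slice 1: Δl = 2.8/cos(-6.0°) = 2.815 m; N'_1 = 100·cos(-6.0°) − 10·2.815 = 71.3; c'Δl = 35.47; W sinα = -10.5
Slice 2: Δl = 3.1/cos4.3° = 3.109 m; N'_2 = 320·cos4.3° − 12·3.109 = 281.8; c'Δl = 39.17; W sinα = 24.0
Slice 3: Δl = 2.7/cos14.5° = 2.789 m; N'_3 = 427·cos14.5° − 5·2.789 = 399.5; c'Δl = 35.14; W sinα = 106.9
Slice 4: Δl = 2.9/cos24.9° = 3.197 m; N'_4 = 405·cos24.9° − 37·3.197 = 249.1; c'Δl = 40.28; W sinα = 170.5
Slice 5: Δl = 2.7/cos36.2° = 3.346 m; N'_5 = 294·cos36.2° − 24·3.346 = 156.9; c'Δl = 42.16; W sinα = 173.6
Slice 6: Δl = 1.4/cos45.7° = 2.005 m; N'_6 = 106·cos45.7° − 13·2.005 = 48.0; c'Δl = 25.26; W sinα = 75.9
Slice 7: Δl = 2.2/cos55.6° = 3.894 m; N'_7 = 76·cos55.6° − 0·3.894 = 42.9; c'Δl = 49.06; W sinα = 62.7
Σc'Δl = 266.5 kN/m; ΣN' = 1249.5 kN/m; ΣW sinα = 603.2 kN/m
Resisting = 266.5 + 1249.5·tan31.7° = 266.5 + 771.7 = 1038.2 kN/m
FS = 1038.2 / 603.2 = 1.721

FS = 1.72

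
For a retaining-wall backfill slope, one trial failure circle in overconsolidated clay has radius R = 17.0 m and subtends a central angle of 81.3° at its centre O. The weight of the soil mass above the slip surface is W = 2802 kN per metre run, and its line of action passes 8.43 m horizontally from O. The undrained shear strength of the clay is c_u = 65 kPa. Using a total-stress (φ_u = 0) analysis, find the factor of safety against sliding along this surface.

FS = 1.13

Taking moments about the centre O, the resisting moment is provided by the undrained shear strength acting along the arc:
Arc length L_a = R·θ = 17.0·(81.3°·π/180) = 17.0·1.4190 = 24.12 m
M_R = c_u·L_a·R = 65·24.12·17.0 = 26655.0 kN·m/m
M_D = W·d = 2802·8.43 = 23620.9 kN·m/m
FS = M_R / M_D = 26655.0 / 23620.9 = 1.128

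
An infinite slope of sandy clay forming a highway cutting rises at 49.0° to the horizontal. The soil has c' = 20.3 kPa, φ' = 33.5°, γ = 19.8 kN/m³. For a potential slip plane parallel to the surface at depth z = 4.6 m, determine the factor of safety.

FS = 1.03

For an infinite slope with a slip plane parallel to the surface (no pore pressure): FS = [c' + γz cos²β tanφ'] / [γz sinβ cosβ].
γz = 19.8·4.6 = 91.08 kN/m²
Numerator = 20.3 + 91.08·cos²49.0°·tan33.5° = 20.3 + 91.08·0.4304·0.6619 = 46.247 kPa
Denominator = 91.08·sin49.0°·cos49.0° = 91.08·0.7547·0.6561 = 45.097 kPa
FS = 46.247 / 45.097 = 1.026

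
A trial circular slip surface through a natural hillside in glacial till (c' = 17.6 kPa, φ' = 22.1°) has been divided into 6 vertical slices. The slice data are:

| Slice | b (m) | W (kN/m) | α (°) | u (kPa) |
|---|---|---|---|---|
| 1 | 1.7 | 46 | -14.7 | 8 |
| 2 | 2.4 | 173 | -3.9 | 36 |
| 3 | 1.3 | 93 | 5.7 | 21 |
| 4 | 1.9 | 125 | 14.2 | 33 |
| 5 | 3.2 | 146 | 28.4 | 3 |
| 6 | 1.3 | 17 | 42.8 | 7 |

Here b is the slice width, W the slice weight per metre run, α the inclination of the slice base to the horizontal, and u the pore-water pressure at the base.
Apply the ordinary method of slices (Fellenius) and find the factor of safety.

Ordinary method of slices: FS = Σ[c'·Δl_i + (W_i cosα_i − u_i·Δl_i)·tanφ'] / Σ W_i sinα_i, with Δl_i = b_i / cosα_i.
Slice 1: Δl = 1.7/cos(-14.7°) = 1.758 m; N'_1 = 46·cos(-14.7°) − 8·1.758 = 30.4; c'Δl = 30.93; W sinα = -11.7
Slice 2: Δl = 2.4/cos(-3.9°) = 2.406 m; N'_2 = 173·cos(-3.9°) − 36·2.406 = 86.0; c'Δl = 42.34; W sinα = -11.8
Slice 3: Δl = 1.3/cos5.7° = 1.306 m; N'_3 = 93·cos5.7° − 21·1.306 = 65.1; c'Δl = 22.99; W sinα = 9.2
Slice 4: Δl = 1.9/cos14.2° = 1.960 m; N'_4 = 125·cos14.2° − 33·1.960 = 56.5; c'Δl = 34.49; W sinα = 30.7
Slice 5: Δl = 3.2/cos28.4° = 3.638 m; N'_5 = 146·cos28.4° − 3·3.638 = 117.5; c'Δl = 64.03; W sinα = 69.4
Slice 6: Δl = 1.3/cos42.8° = 1.772 m; N'_6 = 17·cos42.8° − 7·1.772 = 0.1; c'Δl = 31.18; W sinα = 11.6
Σc'Δl = 226.0 kN/m; ΣN' = 355.6 kN/m; ΣW sinα = 97.5 kN/m
Resisting = 226.0 + 355.6·tan22.1° = 226.0 + 144.4 = 370.4 kN/m
FS = 370.4 / 97.5 = 3.801

FS = 3.80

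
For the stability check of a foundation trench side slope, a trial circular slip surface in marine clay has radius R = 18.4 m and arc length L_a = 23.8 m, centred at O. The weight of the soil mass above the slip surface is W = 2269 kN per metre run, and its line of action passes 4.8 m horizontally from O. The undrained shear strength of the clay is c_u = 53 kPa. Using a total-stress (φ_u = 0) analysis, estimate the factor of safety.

Taking moments about the centre O, the resisting moment is provided by the undrained shear strength acting along the arc:
M_R = c_u·L_a·R = 53·23.80·18.4 = 23209.8 kN·m/m
M_D = W·d = 2269·4.8 = 10891.2 kN·m/m
FS = M_R / M_D = 23209.8 / 10891.2 = 2.131

FS = 2.13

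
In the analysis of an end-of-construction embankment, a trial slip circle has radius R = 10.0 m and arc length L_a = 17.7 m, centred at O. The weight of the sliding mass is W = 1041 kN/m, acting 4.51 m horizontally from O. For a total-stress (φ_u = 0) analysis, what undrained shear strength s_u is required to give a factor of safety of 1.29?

s_u = 34.2 kPa

FS = s_u·L_a·R / (W·d), so s_u = FS·W·d / (L_a·R).
s_u = 1.29·1041·4.51 / (17.70·10.0) = 6056.4 / 177.00 = 34.22 kPa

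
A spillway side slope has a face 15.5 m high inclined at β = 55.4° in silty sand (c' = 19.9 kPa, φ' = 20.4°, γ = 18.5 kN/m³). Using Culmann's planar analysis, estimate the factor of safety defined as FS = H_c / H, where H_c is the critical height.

H_c = (4c'/γ) · sinβ cosφ' / [1 − cos(β − φ')]
    = (4·19.9/18.5) · sin55.4°·cos20.4° / [1 − cos35.0°]
    = 4.303 · 0.7715 / 0.1808 = 18.36 m
FS = H_c / H = 18.36 / 15.5 = 1.184

FS = 1.18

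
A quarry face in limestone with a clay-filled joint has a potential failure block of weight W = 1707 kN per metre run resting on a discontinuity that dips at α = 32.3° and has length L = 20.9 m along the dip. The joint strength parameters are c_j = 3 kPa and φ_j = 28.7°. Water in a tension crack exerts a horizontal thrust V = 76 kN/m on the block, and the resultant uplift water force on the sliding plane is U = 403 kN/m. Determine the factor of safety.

Resolving the block weight along and normal to the plane and applying the Mohr–Coulomb strength on the joint:
N' = W cosα − U − V sinα = 1707·cos32.3° − 403 − 76·sin32.3° = 999.3 kN/m
Driving force T = W sinα + V cosα = 1707·sin32.3° + 76·cos32.3° = 976.4 kN/m
Resisting force R = c_j·L + N'·tanφ_j = 3·20.9 + 999.3·tan28.7° = 62.7 + 547.1 = 609.8 kN/m
FS = R / T = 609.8 / 976.4 = 0.625

FS = 0.62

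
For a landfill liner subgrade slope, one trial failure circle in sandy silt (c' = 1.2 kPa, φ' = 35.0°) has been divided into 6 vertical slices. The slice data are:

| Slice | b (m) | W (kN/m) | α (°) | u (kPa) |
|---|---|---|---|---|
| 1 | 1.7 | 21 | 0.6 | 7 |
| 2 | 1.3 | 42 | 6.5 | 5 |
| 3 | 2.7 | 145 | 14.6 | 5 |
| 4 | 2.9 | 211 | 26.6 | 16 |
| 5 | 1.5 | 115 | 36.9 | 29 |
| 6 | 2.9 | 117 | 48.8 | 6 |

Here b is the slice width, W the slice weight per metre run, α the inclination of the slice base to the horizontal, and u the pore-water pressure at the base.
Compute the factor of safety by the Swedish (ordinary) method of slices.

FS = 1.01

Ordinary method of slices: FS = Σ[c'·Δl_i + (W_i cosα_i − u_i·Δl_i)·tanφ'] / Σ W_i sinα_i, with Δl_i = b_i / cosα_i.
Slice 1: Δl = 1.7/cos0.6° = 1.700 m; N'_1 = 21·cos0.6° − 7·1.700 = 9.1; c'Δl = 2.04; W sinα = 0.2
Slice 2: Δl = 1.3/cos6.5° = 1.308 m; N'_2 = 42·cos6.5° − 5·1.308 = 35.2; c'Δl = 1.57; W sinα = 4.8
Slice 3: Δl = 2.7/cos14.6° = 2.790 m; N'_3 = 145·cos14.6° − 5·2.790 = 126.4; c'Δl = 3.35; W sinα = 36.6
Slice 4: Δl = 2.9/cos26.6° = 3.243 m; N'_4 = 211·cos26.6° − 16·3.243 = 136.8; c'Δl = 3.89; W sinα = 94.5
Slice 5: Δl = 1.5/cos36.9° = 1.876 m; N'_5 = 115·cos36.9° − 29·1.876 = 37.6; c'Δl = 2.25; W sinα = 69.0
Slice 6: Δl = 2.9/cos48.8° = 4.403 m; N'_6 = 117·cos48.8° − 6·4.403 = 50.7; c'Δl = 5.28; W sinα = 88.0
Σc'Δl = 18.4 kN/m; ΣN' = 395.6 kN/m; ΣW sinα = 293.1 kN/m
Resisting = 18.4 + 395.6·tan35.0° = 18.4 + 277.0 = 295.4 kN/m
FS = 295.4 / 293.1 = 1.008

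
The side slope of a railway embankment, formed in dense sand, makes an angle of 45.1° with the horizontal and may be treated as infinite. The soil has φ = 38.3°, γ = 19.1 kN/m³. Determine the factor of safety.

For a dry cohesionless infinite slope the factor of safety is FS = tanφ / tanβ.
FS = tan38.3° / tan45.1° = 0.7898 / 1.0035 = 0.787

FS = 0.79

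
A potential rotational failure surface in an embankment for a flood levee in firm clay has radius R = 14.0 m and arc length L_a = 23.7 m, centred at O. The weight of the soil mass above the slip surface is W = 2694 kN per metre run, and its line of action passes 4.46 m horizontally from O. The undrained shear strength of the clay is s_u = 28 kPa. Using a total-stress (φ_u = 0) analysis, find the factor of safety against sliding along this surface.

Taking moments about the centre O, the resisting moment is provided by the undrained shear strength acting along the arc:
M_R = s_u·L_a·R = 28·23.70·14.0 = 9290.4 kN·m/m
M_D = W·d = 2694·4.46 = 12015.2 kN·m/m
FS = M_R / M_D = 9290.4 / 12015.2 = 0.773

FS = 0.77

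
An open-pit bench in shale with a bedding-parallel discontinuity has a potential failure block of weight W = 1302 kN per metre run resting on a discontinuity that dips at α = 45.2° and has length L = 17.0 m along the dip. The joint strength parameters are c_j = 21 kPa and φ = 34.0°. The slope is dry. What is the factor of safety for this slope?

FS = 1.06

Resolving the block weight along and normal to the plane and applying the Mohr–Coulomb strength on the joint:
N' = W cosα = 1302·cos45.2° = 917.4 kN/m
Driving force T = W sinα = 1302·sin45.2° = 923.9 kN/m
Resisting force R = c_j·L + N'·tanφ = 21·17.0 + 917.4·tan34.0° = 357.0 + 618.8 = 975.8 kN/m
FS = R / T = 975.8 / 923.9 = 1.056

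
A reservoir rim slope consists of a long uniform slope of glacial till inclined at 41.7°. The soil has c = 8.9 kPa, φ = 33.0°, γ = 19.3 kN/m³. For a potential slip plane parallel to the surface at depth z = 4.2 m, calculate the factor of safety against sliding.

FS = 0.95

For an infinite slope with a slip plane parallel to the surface (no pore pressure): FS = [c + γz cos²β tanφ] / [γz sinβ cosβ].
γz = 19.3·4.2 = 81.06 kN/m²
Numerator = 8.9 + 81.06·cos²41.7°·tan33.0° = 8.9 + 81.06·0.5575·0.6494 = 38.246 kPa
Denominator = 81.06·sin41.7°·cos41.7° = 81.06·0.6652·0.7466 = 40.261 kPa
FS = 38.246 / 40.261 = 0.950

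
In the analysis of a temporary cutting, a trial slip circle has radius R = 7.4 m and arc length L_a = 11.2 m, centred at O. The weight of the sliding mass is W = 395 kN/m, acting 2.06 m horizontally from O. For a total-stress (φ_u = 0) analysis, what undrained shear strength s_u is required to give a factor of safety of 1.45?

FS = s_u·L_a·R / (W·d), so s_u = FS·W·d / (L_a·R).
s_u = 1.45·395·2.06 / (11.20·7.4) = 1179.9 / 82.88 = 14.24 kPa

s_u = 14.2 kPa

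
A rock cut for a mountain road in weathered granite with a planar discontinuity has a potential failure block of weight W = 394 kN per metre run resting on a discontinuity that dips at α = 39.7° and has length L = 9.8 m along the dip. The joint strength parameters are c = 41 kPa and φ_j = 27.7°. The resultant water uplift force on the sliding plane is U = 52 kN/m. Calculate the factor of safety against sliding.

FS = 2.12

Resolving the block weight along and normal to the plane and applying the Mohr–Coulomb strength on the joint:
N' = W cosα − U = 394·cos39.7° − 52 = 251.1 kN/m
Driving force T = W sinα = 394·sin39.7° = 251.7 kN/m
Resisting force R = c·L + N'·tanφ_j = 41·9.8 + 251.1·tan27.7° = 401.8 + 131.9 = 533.7 kN/m
FS = R / T = 533.7 / 251.7 = 2.120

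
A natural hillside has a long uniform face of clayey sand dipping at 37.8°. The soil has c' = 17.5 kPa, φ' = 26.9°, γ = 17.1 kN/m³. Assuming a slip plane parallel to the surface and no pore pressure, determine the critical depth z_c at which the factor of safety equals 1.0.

z_c = 6.11 m

Setting FS = 1.00 in FS = [c' + γz cos²β tanφ'] / [γz sinβ cosβ] and solving for z:
z = c' / [γ cosβ (FS·sinβ − cosβ·tanφ')]
  = 17.5 / [17.1·cos37.8°·(1.00·sin37.8° − cos37.8°·tan26.9°)]
  = 17.5 / [17.1·0.7902·(1.00·0.6129 − 0.7902·0.5073)]
  = 17.5 / 2.8650 = 6.108 m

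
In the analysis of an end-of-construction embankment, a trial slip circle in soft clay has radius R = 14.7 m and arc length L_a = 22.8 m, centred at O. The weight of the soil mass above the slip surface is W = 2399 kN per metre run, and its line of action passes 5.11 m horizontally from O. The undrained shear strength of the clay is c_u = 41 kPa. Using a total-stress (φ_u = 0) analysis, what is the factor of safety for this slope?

FS = 1.12

Taking moments about the centre O, the resisting moment is provided by the undrained shear strength acting along the arc:
M_R = c_u·L_a·R = 41·22.80·14.7 = 13741.6 kN·m/m
M_D = W·d = 2399·5.11 = 12258.9 kN·m/m
FS = M_R / M_D = 13741.6 / 12258.9 = 1.121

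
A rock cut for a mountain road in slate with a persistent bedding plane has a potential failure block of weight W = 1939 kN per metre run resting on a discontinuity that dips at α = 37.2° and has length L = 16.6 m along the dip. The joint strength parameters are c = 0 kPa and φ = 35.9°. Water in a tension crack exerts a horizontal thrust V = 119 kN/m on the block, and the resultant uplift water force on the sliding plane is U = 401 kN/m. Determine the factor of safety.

FS = 0.61

Resolving the block weight along and normal to the plane and applying the Mohr–Coulomb strength on the joint:
N' = W cosα − U − V sinα = 1939·cos37.2° − 401 − 119·sin37.2° = 1071.5 kN/m
Driving force T = W sinα + V cosα = 1939·sin37.2° + 119·cos37.2° = 1267.1 kN/m
Resisting force R = c·L + N'·tanφ = 0·16.6 + 1071.5·tan35.9° = 0.0 + 775.7 = 775.7 kN/m
FS = R / T = 775.7 / 1267.1 = 0.612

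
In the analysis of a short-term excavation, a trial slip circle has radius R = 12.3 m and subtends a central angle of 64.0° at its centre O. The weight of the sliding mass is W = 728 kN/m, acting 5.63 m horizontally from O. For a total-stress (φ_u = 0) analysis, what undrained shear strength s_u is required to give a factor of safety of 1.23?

s_u = 29.8 kPa

FS = s_u·L_a·R / (W·d), so s_u = FS·W·d / (L_a·R).
Arc length L_a = R·θ = 12.3·(64.0°·π/180) = 12.3·1.1170 = 13.74 m
s_u = 1.23·728·5.63 / (13.74·12.3) = 5041.3 / 168.99 = 29.83 kPa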